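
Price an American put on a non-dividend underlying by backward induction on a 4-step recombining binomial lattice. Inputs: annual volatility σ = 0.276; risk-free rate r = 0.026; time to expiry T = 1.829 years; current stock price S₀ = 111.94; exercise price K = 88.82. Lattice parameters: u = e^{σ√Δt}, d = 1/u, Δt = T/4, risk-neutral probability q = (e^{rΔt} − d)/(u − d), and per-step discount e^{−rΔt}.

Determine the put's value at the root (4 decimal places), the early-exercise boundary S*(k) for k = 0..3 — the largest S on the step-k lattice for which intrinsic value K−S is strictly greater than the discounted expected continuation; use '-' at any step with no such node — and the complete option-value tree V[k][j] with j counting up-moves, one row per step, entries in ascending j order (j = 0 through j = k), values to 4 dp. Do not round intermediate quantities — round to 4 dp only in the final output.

Δt=0.45725, u=1.20518, d=0.82975, q=0.48533, disc=e^(-rΔt)=0.98818
k=4 terminal: V=max(K-S,0) → 35.7594 11.7512 0.0000 0.0000 0.0000
k=3: j=0 S=63.9478 intr=24.8722 cont=23.8225 V=24.8722[EX]; j=1 S=92.8821 intr=0.0000 cont=5.9765 V=5.9765[hold]; j=2 S=134.9083 intr=0.0000 cont=0.0000 V=0.0000[hold]; j=3 S=195.9499 intr=0.0000 cont=0.0000 V=0.0000[hold]  S*(3)=63.9478
k=2: j=0 S=77.0688 intr=11.7512 cont=15.5159 V=15.5159[hold]; j=1 S=111.9400 intr=0.0000 cont=3.0395 V=3.0395[hold]; j=2 S=162.5892 intr=0.0000 cont=0.0000 V=0.0000[hold]  S*(2)=-
k=1: j=0 S=92.8821 intr=0.0000 cont=9.3489 V=9.3489[hold]; j=1 S=134.9083 intr=0.0000 cont=1.5459 V=1.5459[hold]  S*(1)=-
k=0: j=0 S=111.9400 intr=0.0000 cont=5.4961 V=5.4961[hold]  S*(0)=-

price = 5.4961
boundary = - - - 63.9478
tree:
5.4961
9.3489 1.5459
15.5159 3.0395 0.0000
24.8722 5.9765 0.0000 0.0000
35.7594 11.7512 0.0000 0.0000 0.0000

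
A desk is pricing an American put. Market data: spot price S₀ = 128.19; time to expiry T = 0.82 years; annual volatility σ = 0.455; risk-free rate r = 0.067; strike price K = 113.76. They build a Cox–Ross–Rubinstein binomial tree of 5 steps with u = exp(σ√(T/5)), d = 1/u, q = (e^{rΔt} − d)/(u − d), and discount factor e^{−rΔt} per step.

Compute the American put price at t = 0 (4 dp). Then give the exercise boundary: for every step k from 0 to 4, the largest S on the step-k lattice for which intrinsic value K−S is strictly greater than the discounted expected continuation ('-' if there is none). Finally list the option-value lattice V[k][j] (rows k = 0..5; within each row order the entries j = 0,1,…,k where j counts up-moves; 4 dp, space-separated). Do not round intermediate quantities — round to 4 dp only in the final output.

Δt=0.16400, u=1.20233, d=0.83172, q=0.48388, disc=e^(-rΔt)=0.98907
k=5 terminal: V=max(K-S,0) → 62.7405 40.0063 7.1420 0.0000 0.0000 0.0000
k=4: j=0 S=61.3423 intr=52.4177 cont=51.1745 V=52.4177[EX]; j=1 S=88.6762 intr=25.0838 cont=23.8406 V=25.0838[EX]; j=2 S=128.1900 intr=0.0000 cont=3.6459 V=3.6459[hold]; j=3 S=185.3110 intr=0.0000 cont=0.0000 V=0.0000[hold]; j=4 S=267.8849 intr=0.0000 cont=0.0000 V=0.0000[hold]  S*(4)=88.6762
k=3: j=0 S=73.7537 intr=40.0063 cont=38.7632 V=40.0063[EX]; j=1 S=106.6180 intr=7.1420 cont=14.5497 V=14.5497[hold]; j=2 S=154.1266 intr=0.0000 cont=1.8612 V=1.8612[hold]; j=3 S=222.8049 intr=0.0000 cont=0.0000 V=0.0000[hold]  S*(3)=73.7537
k=2: j=0 S=88.6762 intr=25.0838 cont=27.3859 V=27.3859[hold]; j=1 S=128.1900 intr=0.0000 cont=8.3181 V=8.3181[hold]; j=2 S=185.3110 intr=0.0000 cont=0.9501 V=0.9501[hold]  S*(2)=-
k=1: j=0 S=106.6180 intr=7.1420 cont=17.9610 V=17.9610[hold]; j=1 S=154.1266 intr=0.0000 cont=4.7010 V=4.7010[hold]  S*(1)=-
k=0: j=0 S=128.1900 intr=0.0000 cont=11.4186 V=11.4186[hold]  S*(0)=-

price = 11.4186
boundary = - - - 73.7537 88.6762
tree:
11.4186
17.9610 4.7010
27.3859 8.3181 0.9501
40.0063 14.5497 1.8612 0.0000
52.4177 25.0838 3.6459 0.0000 0.0000
62.7405 40.0063 7.1420 0.0000 0.0000 0.0000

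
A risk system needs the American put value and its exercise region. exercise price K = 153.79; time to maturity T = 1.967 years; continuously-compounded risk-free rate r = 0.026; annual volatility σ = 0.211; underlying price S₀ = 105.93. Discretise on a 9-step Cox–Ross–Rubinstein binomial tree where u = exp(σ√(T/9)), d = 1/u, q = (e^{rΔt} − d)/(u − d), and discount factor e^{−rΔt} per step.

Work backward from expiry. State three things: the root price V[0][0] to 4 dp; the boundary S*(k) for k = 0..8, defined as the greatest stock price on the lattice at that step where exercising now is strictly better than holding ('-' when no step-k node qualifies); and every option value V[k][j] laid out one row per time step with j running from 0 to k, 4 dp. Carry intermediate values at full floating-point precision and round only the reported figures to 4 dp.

price = 47.8600
boundary = 105.9300 95.9796 105.9300 95.9796 105.9300 116.9119 105.9300 116.9119 129.0324
tree:
47.8600
57.8104 37.4321
66.8260 47.8600 27.6010
74.9948 57.8104 37.0027 18.6678
82.3963 66.8260 47.8600 26.7444 10.9366
89.1026 74.9948 57.8104 36.8781 17.0818 5.0173
95.1789 82.3963 66.8260 47.8600 25.7098 8.7905 1.3636
100.6844 89.1026 74.9948 57.8104 36.8781 15.0182 2.7660 0.0000
105.6728 95.1789 82.3963 66.8260 47.8600 24.7576 5.6106 0.0000 0.0000
110.1926 100.6844 89.1026 74.9948 57.8104 36.8781 11.3807 0.0000 0.0000 0.0000

Δt=0.21856  u=1.10367  d=0.90607  q=0.50420  discount=0.99433
step 9 (expiry): payoffs max(K−S,0) = 110.1926 100.6844 89.1026 74.9948 57.8104 36.8781 11.3807 0.0000 0.0000 0.0000
step 8: (k=8,j=0): S=48.1172, (K−S)⁺=105.6728, hold=104.8014 ⇒ V=105.6728 exercise | (k=8,j=1): S=58.6111, (K−S)⁺=95.1789, hold=94.3075 ⇒ V=95.1789 exercise | (k=8,j=2): S=71.3937, (K−S)⁺=82.3963, hold=81.5249 ⇒ V=82.3963 exercise | (k=8,j=3): S=86.9640, (K−S)⁺=66.8260, hold=65.9546 ⇒ V=66.8260 exercise | (k=8,j=4): S=105.9300, (K−S)⁺=47.8600, hold=46.9886 ⇒ V=47.8600 exercise | (k=8,j=5): S=129.0324, (K−S)⁺=24.7576, hold=23.8862 ⇒ V=24.7576 exercise | (k=8,j=6): S=157.1731, (K−S)⁺=0.0000, hold=5.6106 ⇒ V=5.6106 continue | (k=8,j=7): S=191.4511, (K−S)⁺=0.0000, hold=0.0000 ⇒ V=0.0000 continue | (k=8,j=8): S=233.2048, (K−S)⁺=0.0000, hold=0.0000 ⇒ V=0.0000 continue  boundary S*=129.0324
step 7: (k=7,j=0): S=53.1056, (K−S)⁺=100.6844, hold=99.8130 ⇒ V=100.6844 exercise | (k=7,j=1): S=64.6874, (K−S)⁺=89.1026, hold=88.2312 ⇒ V=89.1026 exercise | (k=7,j=2): S=78.7952, (K−S)⁺=74.9948, hold=74.1234 ⇒ V=74.9948 exercise | (k=7,j=3): S=95.9796, (K−S)⁺=57.8104, hold=56.9389 ⇒ V=57.8104 exercise | (k=7,j=4): S=116.9119, (K−S)⁺=36.8781, hold=36.0067 ⇒ V=36.8781 exercise | (k=7,j=5): S=142.4093, (K−S)⁺=11.3807, hold=15.0182 ⇒ V=15.0182 continue | (k=7,j=6): S=173.4675, (K−S)⁺=0.0000, hold=2.7660 ⇒ V=2.7660 continue | (k=7,j=7): S=211.2991, (K−S)⁺=0.0000, hold=0.0000 ⇒ V=0.0000 continue  boundary S*=116.9119
step 6: (k=6,j=0): S=58.6111, (K−S)⁺=95.1789, hold=94.3075 ⇒ V=95.1789 exercise | (k=6,j=1): S=71.3937, (K−S)⁺=82.3963, hold=81.5249 ⇒ V=82.3963 exercise | (k=6,j=2): S=86.9640, (K−S)⁺=66.8260, hold=65.9546 ⇒ V=66.8260 exercise | (k=6,j=3): S=105.9300, (K−S)⁺=47.8600, hold=46.9886 ⇒ V=47.8600 exercise | (k=6,j=4): S=129.0324, (K−S)⁺=24.7576, hold=25.7098 ⇒ V=25.7098 continue | (k=6,j=5): S=157.1731, (K−S)⁺=0.0000, hold=8.7905 ⇒ V=8.7905 continue | (k=6,j=6): S=191.4511, (K−S)⁺=0.0000, hold=1.3636 ⇒ V=1.3636 continue  boundary S*=105.9300
step 5: (k=5,j=0): S=64.6874, (K−S)⁺=89.1026, hold=88.2312 ⇒ V=89.1026 exercise | (k=5,j=1): S=78.7952, (K−S)⁺=74.9948, hold=74.1234 ⇒ V=74.9948 exercise | (k=5,j=2): S=95.9796, (K−S)⁺=57.8104, hold=56.9389 ⇒ V=57.8104 exercise | (k=5,j=3): S=116.9119, (K−S)⁺=36.8781, hold=36.4840 ⇒ V=36.8781 exercise | (k=5,j=4): S=142.4093, (K−S)⁺=11.3807, hold=17.0818 ⇒ V=17.0818 continue | (k=5,j=5): S=173.4675, (K−S)⁺=0.0000, hold=5.0173 ⇒ V=5.0173 continue  boundary S*=116.9119
step 4: (k=4,j=0): S=71.3937, (K−S)⁺=82.3963, hold=81.5249 ⇒ V=82.3963 exercise | (k=4,j=1): S=86.9640, (K−S)⁺=66.8260, hold=65.9546 ⇒ V=66.8260 exercise | (k=4,j=2): S=105.9300, (K−S)⁺=47.8600, hold=46.9886 ⇒ V=47.8600 exercise | (k=4,j=3): S=129.0324, (K−S)⁺=24.7576, hold=26.7444 ⇒ V=26.7444 continue | (k=4,j=4): S=157.1731, (K−S)⁺=0.0000, hold=10.9366 ⇒ V=10.9366 continue  boundary S*=105.9300
step 3: (k=3,j=0): S=78.7952, (K−S)⁺=74.9948, hold=74.1234 ⇒ V=74.9948 exercise | (k=3,j=1): S=95.9796, (K−S)⁺=57.8104, hold=56.9389 ⇒ V=57.8104 exercise | (k=3,j=2): S=116.9119, (K−S)⁺=36.8781, hold=37.0027 ⇒ V=37.0027 continue | (k=3,j=3): S=142.4093, (K−S)⁺=11.3807, hold=18.6678 ⇒ V=18.6678 continue  boundary S*=95.9796
step 2: (k=2,j=0): S=86.9640, (K−S)⁺=66.8260, hold=65.9546 ⇒ V=66.8260 exercise | (k=2,j=1): S=105.9300, (K−S)⁺=47.8600, hold=47.0511 ⇒ V=47.8600 exercise | (k=2,j=2): S=129.0324, (K−S)⁺=24.7576, hold=27.6010 ⇒ V=27.6010 continue  boundary S*=105.9300
step 1: (k=1,j=0): S=95.9796, (K−S)⁺=57.8104, hold=56.9389 ⇒ V=57.8104 exercise | (k=1,j=1): S=116.9119, (K−S)⁺=36.8781, hold=37.4321 ⇒ V=37.4321 continue  boundary S*=95.9796
step 0: (k=0,j=0): S=105.9300, (K−S)⁺=47.8600, hold=47.2663 ⇒ V=47.8600 exercise  boundary S*=105.9300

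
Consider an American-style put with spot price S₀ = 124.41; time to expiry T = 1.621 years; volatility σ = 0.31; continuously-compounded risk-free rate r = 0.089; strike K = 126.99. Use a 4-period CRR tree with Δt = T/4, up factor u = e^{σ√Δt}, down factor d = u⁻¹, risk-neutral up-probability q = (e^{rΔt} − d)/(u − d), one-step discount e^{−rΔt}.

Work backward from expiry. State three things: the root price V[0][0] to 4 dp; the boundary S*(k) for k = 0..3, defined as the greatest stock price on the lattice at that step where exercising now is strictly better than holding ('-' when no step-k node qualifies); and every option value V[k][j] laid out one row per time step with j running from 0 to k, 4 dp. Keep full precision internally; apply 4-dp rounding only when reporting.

price = 13.8444
boundary = - - 83.8387 102.1292
tree:
13.8444
25.0617 5.3499
43.1513 11.5480 0.5007
58.1661 24.8608 1.1366 0.0000
70.4919 43.1513 2.5800 0.0000 0.0000

Δt=0.40525, u=1.21816, d=0.82091, q=0.54327, disc=e^(-rΔt)=0.96458
k=4 terminal: V=max(K-S,0) → 70.4919 43.1513 2.5800 0.0000 0.0000
k=3: j=0 S=68.8239 intr=58.1661 cont=53.6675 V=58.1661[EX]; j=1 S=102.1292 intr=24.8608 cont=20.3622 V=24.8608[EX]; j=2 S=151.5516 intr=0.0000 cont=1.1366 V=1.1366[hold]; j=3 S=224.8905 intr=0.0000 cont=0.0000 V=0.0000[hold]  S*(3)=102.1292
k=2: j=0 S=83.8387 intr=43.1513 cont=38.6527 V=43.1513[EX]; j=1 S=124.4100 intr=2.5800 cont=11.5480 V=11.5480[hold]; j=2 S=184.6145 intr=0.0000 cont=0.5007 V=0.5007[hold]  S*(2)=83.8387
k=1: j=0 S=102.1292 intr=24.8608 cont=25.0617 V=25.0617[hold]; j=1 S=151.5516 intr=0.0000 cont=5.3499 V=5.3499[hold]  S*(1)=-
k=0: j=0 S=124.4100 intr=2.5800 cont=13.8444 V=13.8444[hold]  S*(0)=-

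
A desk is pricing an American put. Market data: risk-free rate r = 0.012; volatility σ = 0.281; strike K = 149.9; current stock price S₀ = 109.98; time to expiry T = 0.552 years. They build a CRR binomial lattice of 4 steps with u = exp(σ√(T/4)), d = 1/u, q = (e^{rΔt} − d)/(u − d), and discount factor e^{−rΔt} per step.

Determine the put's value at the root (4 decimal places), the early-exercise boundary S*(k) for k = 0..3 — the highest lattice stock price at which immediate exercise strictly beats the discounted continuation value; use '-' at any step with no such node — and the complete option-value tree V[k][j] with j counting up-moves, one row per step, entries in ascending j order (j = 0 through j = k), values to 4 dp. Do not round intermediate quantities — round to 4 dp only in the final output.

Δt=0.13800  u=1.11003  d=0.90088  q=0.48185  discount=0.99835
step 4 (expiry): payoffs max(K−S,0) = 77.4605 60.6426 39.9200 14.3864 0.0000
step 3: (k=3,j=0): S=80.4100, (K−S)⁺=69.4900, hold=69.2420 ⇒ V=69.4900 exercise | (k=3,j=1): S=99.0784, (K−S)⁺=50.8216, hold=50.5736 ⇒ V=50.8216 exercise | (k=3,j=2): S=122.0811, (K−S)⁺=27.8189, hold=27.5709 ⇒ V=27.8189 exercise | (k=3,j=3): S=150.4242, (K−S)⁺=0.0000, hold=7.4419 ⇒ V=7.4419 continue  boundary S*=122.0811
step 2: (k=2,j=0): S=89.2574, (K−S)⁺=60.6426, hold=60.3945 ⇒ V=60.6426 exercise | (k=2,j=1): S=109.9800, (K−S)⁺=39.9200, hold=39.6720 ⇒ V=39.9200 exercise | (k=2,j=2): S=135.5136, (K−S)⁺=14.3864, hold=17.9705 ⇒ V=17.9705 continue  boundary S*=109.9800
step 1: (k=1,j=0): S=99.0784, (K−S)⁺=50.8216, hold=50.5736 ⇒ V=50.8216 exercise | (k=1,j=1): S=122.0811, (K−S)⁺=27.8189, hold=29.2950 ⇒ V=29.2950 continue  boundary S*=99.0784
step 0: (k=0,j=0): S=109.9800, (K−S)⁺=39.9200, hold=40.3821 ⇒ V=40.3821 continue  boundary S*=-

price = 40.3821
boundary = - 99.0784 109.9800 122.0811
tree:
40.3821
50.8216 29.2950
60.6426 39.9200 17.9705
69.4900 50.8216 27.8189 7.4419
77.4605 60.6426 39.9200 14.3864 0.0000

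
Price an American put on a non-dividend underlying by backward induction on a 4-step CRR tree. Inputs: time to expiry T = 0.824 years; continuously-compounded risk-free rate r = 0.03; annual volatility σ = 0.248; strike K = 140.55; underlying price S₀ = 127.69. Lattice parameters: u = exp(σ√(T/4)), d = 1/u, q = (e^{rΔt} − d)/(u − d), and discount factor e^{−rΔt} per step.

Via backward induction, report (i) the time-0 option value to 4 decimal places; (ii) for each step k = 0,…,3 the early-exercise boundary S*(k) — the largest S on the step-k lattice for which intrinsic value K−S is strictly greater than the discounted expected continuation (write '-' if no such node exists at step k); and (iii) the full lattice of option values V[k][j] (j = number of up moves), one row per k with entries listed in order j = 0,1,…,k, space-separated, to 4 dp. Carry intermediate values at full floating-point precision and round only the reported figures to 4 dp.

price = 18.4079
boundary = - - 101.9502 114.0966
tree:
18.4079
27.3133 9.7086
38.5998 16.3373 3.1835
49.4530 26.4534 6.3985 0.0000
59.1509 38.5998 12.8600 0.0000 0.0000

Δt=0.20600  u=1.11914  d=0.89354  q=0.49937  discount=0.99384
step 4 (expiry): payoffs max(K−S,0) = 59.1509 38.5998 12.8600 0.0000 0.0000
step 3: (k=3,j=0): S=91.0970, (K−S)⁺=49.4530, hold=48.5871 ⇒ V=49.4530 exercise | (k=3,j=1): S=114.0966, (K−S)⁺=26.4534, hold=25.5875 ⇒ V=26.4534 exercise | (k=3,j=2): S=142.9030, (K−S)⁺=0.0000, hold=6.3985 ⇒ V=6.3985 continue | (k=3,j=3): S=178.9822, (K−S)⁺=0.0000, hold=0.0000 ⇒ V=0.0000 continue  boundary S*=114.0966
step 2: (k=2,j=0): S=101.9502, (K−S)⁺=38.5998, hold=37.7338 ⇒ V=38.5998 exercise | (k=2,j=1): S=127.6900, (K−S)⁺=12.8600, hold=16.3373 ⇒ V=16.3373 continue | (k=2,j=2): S=159.9284, (K−S)⁺=0.0000, hold=3.1835 ⇒ V=3.1835 continue  boundary S*=101.9502
step 1: (k=1,j=0): S=114.0966, (K−S)⁺=26.4534, hold=27.3133 ⇒ V=27.3133 continue | (k=1,j=1): S=142.9030, (K−S)⁺=0.0000, hold=9.7086 ⇒ V=9.7086 continue  boundary S*=-
step 0: (k=0,j=0): S=127.6900, (K−S)⁺=12.8600, hold=18.4079 ⇒ V=18.4079 continue  boundary S*=-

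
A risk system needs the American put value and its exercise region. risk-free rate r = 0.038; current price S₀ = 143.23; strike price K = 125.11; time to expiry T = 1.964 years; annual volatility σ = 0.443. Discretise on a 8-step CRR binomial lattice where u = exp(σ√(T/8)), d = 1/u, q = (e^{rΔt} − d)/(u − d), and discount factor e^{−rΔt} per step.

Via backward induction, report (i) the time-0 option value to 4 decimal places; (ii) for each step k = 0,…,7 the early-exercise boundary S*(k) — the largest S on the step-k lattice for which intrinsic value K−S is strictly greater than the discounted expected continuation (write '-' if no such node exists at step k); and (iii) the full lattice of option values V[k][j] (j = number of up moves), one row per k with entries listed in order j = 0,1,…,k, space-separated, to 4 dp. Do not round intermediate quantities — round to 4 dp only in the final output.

params: Δt=0.24550 u=1.24545 d=0.80292 q=0.46652 e^(-rΔt)=0.99071
t_8 payoffs: 100.3687 86.7327 65.5811 32.7719 0.0000 0.0000 0.0000 0.0000 0.0000
t_7: node(7,0) S=30.8140 payoff=94.2960 vs cont=93.1343 → 94.2960 [stop]  node(7,1) S=47.7971 payoff=77.3129 vs cont=76.1512 → 77.3129 [stop]  node(7,2) S=74.1403 payoff=50.9697 vs cont=49.8080 → 50.9697 [stop]  node(7,3) S=115.0025 payoff=10.1075 vs cont=17.3207 → 17.3207 [wait]  node(7,4) S=178.3859 payoff=0.0000 vs cont=0.0000 → 0.0000 [wait]  node(7,5) S=276.7028 payoff=0.0000 vs cont=0.0000 → 0.0000 [wait]  node(7,6) S=429.2068 payoff=0.0000 vs cont=0.0000 → 0.0000 [wait]  node(7,7) S=665.7631 payoff=0.0000 vs cont=0.0000 → 0.0000 [wait]  ⇒ S*(7)=74.1403
t_6: node(6,0) S=38.3773 payoff=86.7327 vs cont=85.5709 → 86.7327 [stop]  node(6,1) S=59.5289 payoff=65.5811 vs cont=64.4194 → 65.5811 [stop]  node(6,2) S=92.3381 payoff=32.7719 vs cont=34.9441 → 34.9441 [wait]  node(6,3) S=143.2300 payoff=0.0000 vs cont=9.1543 → 9.1543 [wait]  node(6,4) S=222.1708 payoff=0.0000 vs cont=0.0000 → 0.0000 [wait]  node(6,5) S=344.6197 payoff=0.0000 vs cont=0.0000 → 0.0000 [wait]  node(6,6) S=534.5560 payoff=0.0000 vs cont=0.0000 → 0.0000 [wait]  ⇒ S*(6)=59.5289
t_5: node(5,0) S=47.7971 payoff=77.3129 vs cont=76.1512 → 77.3129 [stop]  node(5,1) S=74.1403 payoff=50.9697 vs cont=50.8119 → 50.9697 [stop]  node(5,2) S=115.0025 payoff=10.1075 vs cont=22.6998 → 22.6998 [wait]  node(5,3) S=178.3859 payoff=0.0000 vs cont=4.8383 → 4.8383 [wait]  node(5,4) S=276.7028 payoff=0.0000 vs cont=0.0000 → 0.0000 [wait]  node(5,5) S=429.2068 payoff=0.0000 vs cont=0.0000 → 0.0000 [wait]  ⇒ S*(5)=74.1403
t_4: node(4,0) S=59.5289 payoff=65.5811 vs cont=64.4194 → 65.5811 [stop]  node(4,1) S=92.3381 payoff=32.7719 vs cont=37.4303 → 37.4303 [wait]  node(4,2) S=143.2300 payoff=0.0000 vs cont=14.2335 → 14.2335 [wait]  node(4,3) S=222.1708 payoff=0.0000 vs cont=2.5571 → 2.5571 [wait]  node(4,4) S=344.6197 payoff=0.0000 vs cont=0.0000 → 0.0000 [wait]  ⇒ S*(4)=59.5289
t_3: node(3,0) S=74.1403 payoff=50.9697 vs cont=51.9610 → 51.9610 [wait]  node(3,1) S=115.0025 payoff=10.1075 vs cont=26.3613 → 26.3613 [wait]  node(3,2) S=178.3859 payoff=0.0000 vs cont=8.7046 → 8.7046 [wait]  node(3,3) S=276.7028 payoff=0.0000 vs cont=1.3515 → 1.3515 [wait]  ⇒ S*(3)=-
t_2: node(2,0) S=92.3381 payoff=32.7719 vs cont=39.6465 → 39.6465 [wait]  node(2,1) S=143.2300 payoff=0.0000 vs cont=17.9557 → 17.9557 [wait]  node(2,2) S=222.1708 payoff=0.0000 vs cont=5.2252 → 5.2252 [wait]  ⇒ S*(2)=-
t_1: node(1,0) S=115.0025 payoff=10.1075 vs cont=29.2531 → 29.2531 [wait]  node(1,1) S=178.3859 payoff=0.0000 vs cont=11.9051 → 11.9051 [wait]  ⇒ S*(1)=-
t_0: node(0,0) S=143.2300 payoff=0.0000 vs cont=20.9633 → 20.9633 [wait]  ⇒ S*(0)=-

price = 20.9633
boundary = - - - - 59.5289 74.1403 59.5289 74.1403
tree:
20.9633
29.2531 11.9051
39.6465 17.9557 5.2252
51.9610 26.3613 8.7046 1.3515
65.5811 37.4303 14.2335 2.5571 0.0000
77.3129 50.9697 22.6998 4.8383 0.0000 0.0000
86.7327 65.5811 34.9441 9.1543 0.0000 0.0000 0.0000
94.2960 77.3129 50.9697 17.3207 0.0000 0.0000 0.0000 0.0000
100.3687 86.7327 65.5811 32.7719 0.0000 0.0000 0.0000 0.0000 0.0000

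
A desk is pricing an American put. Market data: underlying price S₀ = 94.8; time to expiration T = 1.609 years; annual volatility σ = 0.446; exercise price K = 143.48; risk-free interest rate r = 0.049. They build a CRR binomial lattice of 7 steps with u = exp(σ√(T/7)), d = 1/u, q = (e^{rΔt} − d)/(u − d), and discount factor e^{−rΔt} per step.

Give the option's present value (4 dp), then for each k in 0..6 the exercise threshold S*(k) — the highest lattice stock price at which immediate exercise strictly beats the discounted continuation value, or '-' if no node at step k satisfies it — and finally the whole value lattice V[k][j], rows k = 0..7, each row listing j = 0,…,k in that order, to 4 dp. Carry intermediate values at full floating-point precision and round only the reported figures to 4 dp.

params: Δt=0.22986 u=1.23841 d=0.80749 q=0.47303 e^(-rΔt)=0.98880
t_7 payoffs: 122.2593 110.9348 93.5668 66.9302 26.0788 0.0000 0.0000 0.0000
t_6: node(6,0) S=26.2799 payoff=117.2001 vs cont=115.5932 → 117.2001 [stop]  node(6,1) S=40.3043 payoff=103.1757 vs cont=101.5687 → 103.1757 [stop]  node(6,2) S=61.8130 payoff=81.6670 vs cont=80.0600 → 81.6670 [stop]  node(6,3) S=94.8000 payoff=48.6800 vs cont=47.0731 → 48.6800 [stop]  node(6,4) S=145.3907 payoff=0.0000 vs cont=13.5888 → 13.5888 [wait]  node(6,5) S=222.9795 payoff=0.0000 vs cont=0.0000 → 0.0000 [wait]  node(6,6) S=341.9742 payoff=0.0000 vs cont=0.0000 → 0.0000 [wait]  ⇒ S*(6)=94.8000
t_5: node(5,0) S=32.5452 payoff=110.9348 vs cont=109.3278 → 110.9348 [stop]  node(5,1) S=49.9132 payoff=93.5668 vs cont=91.9598 → 93.5668 [stop]  node(5,2) S=76.5498 payoff=66.9302 vs cont=65.3232 → 66.9302 [stop]  node(5,3) S=117.4012 payoff=26.0788 vs cont=31.7215 → 31.7215 [wait]  node(5,4) S=180.0532 payoff=0.0000 vs cont=7.0807 → 7.0807 [wait]  node(5,5) S=276.1399 payoff=0.0000 vs cont=0.0000 → 0.0000 [wait]  ⇒ S*(5)=76.5498
t_4: node(4,0) S=40.3043 payoff=103.1757 vs cont=101.5687 → 103.1757 [stop]  node(4,1) S=61.8130 payoff=81.6670 vs cont=80.0600 → 81.6670 [stop]  node(4,2) S=94.8000 payoff=48.6800 vs cont=49.7123 → 49.7123 [wait]  node(4,3) S=145.3907 payoff=0.0000 vs cont=19.8409 → 19.8409 [wait]  node(4,4) S=222.9795 payoff=0.0000 vs cont=3.6895 → 3.6895 [wait]  ⇒ S*(4)=61.8130
t_3: node(3,0) S=49.9132 payoff=93.5668 vs cont=91.9598 → 93.5668 [stop]  node(3,1) S=76.5498 payoff=66.9302 vs cont=65.8061 → 66.9302 [stop]  node(3,2) S=117.4012 payoff=26.0788 vs cont=35.1837 → 35.1837 [wait]  node(3,3) S=180.0532 payoff=0.0000 vs cont=12.0642 → 12.0642 [wait]  ⇒ S*(3)=76.5498
t_2: node(2,0) S=61.8130 payoff=81.6670 vs cont=80.0600 → 81.6670 [stop]  node(2,1) S=94.8000 payoff=48.6800 vs cont=51.3317 → 51.3317 [wait]  node(2,2) S=145.3907 payoff=0.0000 vs cont=23.9759 → 23.9759 [wait]  ⇒ S*(2)=61.8130
t_1: node(1,0) S=76.5498 payoff=66.9302 vs cont=66.5635 → 66.9302 [stop]  node(1,1) S=117.4012 payoff=26.0788 vs cont=37.9616 → 37.9616 [wait]  ⇒ S*(1)=76.5498
t_0: node(0,0) S=94.8000 payoff=48.6800 vs cont=52.6310 → 52.6310 [wait]  ⇒ S*(0)=-

price = 52.6310
boundary = - 76.5498 61.8130 76.5498 61.8130 76.5498 94.8000
tree:
52.6310
66.9302 37.9616
81.6670 51.3317 23.9759
93.5668 66.9302 35.1837 12.0642
103.1757 81.6670 49.7123 19.8409 3.6895
110.9348 93.5668 66.9302 31.7215 7.0807 0.0000
117.2001 103.1757 81.6670 48.6800 13.5888 0.0000 0.0000
122.2593 110.9348 93.5668 66.9302 26.0788 0.0000 0.0000 0.0000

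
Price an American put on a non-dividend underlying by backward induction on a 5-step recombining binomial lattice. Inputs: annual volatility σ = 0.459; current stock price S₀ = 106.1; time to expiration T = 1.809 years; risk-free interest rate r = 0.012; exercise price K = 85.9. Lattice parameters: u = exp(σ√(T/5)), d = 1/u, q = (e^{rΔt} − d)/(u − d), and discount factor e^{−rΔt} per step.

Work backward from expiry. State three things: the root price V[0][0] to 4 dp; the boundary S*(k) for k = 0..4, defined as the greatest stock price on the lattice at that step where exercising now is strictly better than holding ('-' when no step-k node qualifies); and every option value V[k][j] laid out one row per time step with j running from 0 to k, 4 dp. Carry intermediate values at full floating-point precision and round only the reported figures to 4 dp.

Δt=0.36180  u=1.31796  d=0.75875  q=0.43919  discount=0.99567
step 5 (expiry): payoffs max(K−S,0) = 59.2192 39.5547 5.3970 0.0000 0.0000 0.0000
step 4: (k=4,j=0): S=35.1643, (K−S)⁺=50.7357, hold=50.3636 ⇒ V=50.7357 exercise | (k=4,j=1): S=61.0814, (K−S)⁺=24.8186, hold=24.4465 ⇒ V=24.8186 exercise | (k=4,j=2): S=106.1000, (K−S)⁺=0.0000, hold=3.0136 ⇒ V=3.0136 continue | (k=4,j=3): S=184.2986, (K−S)⁺=0.0000, hold=0.0000 ⇒ V=0.0000 continue | (k=4,j=4): S=320.1317, (K−S)⁺=0.0000, hold=0.0000 ⇒ V=0.0000 continue  boundary S*=61.0814
step 3: (k=3,j=0): S=46.3453, (K−S)⁺=39.5547, hold=39.1826 ⇒ V=39.5547 exercise | (k=3,j=1): S=80.5030, (K−S)⁺=5.3970, hold=15.1760 ⇒ V=15.1760 continue | (k=3,j=2): S=139.8359, (K−S)⁺=0.0000, hold=1.6827 ⇒ V=1.6827 continue | (k=3,j=3): S=242.8988, (K−S)⁺=0.0000, hold=0.0000 ⇒ V=0.0000 continue  boundary S*=46.3453
step 2: (k=2,j=0): S=61.0814, (K−S)⁺=24.8186, hold=28.7228 ⇒ V=28.7228 continue | (k=2,j=1): S=106.1000, (K−S)⁺=0.0000, hold=9.2097 ⇒ V=9.2097 continue | (k=2,j=2): S=184.2986, (K−S)⁺=0.0000, hold=0.9396 ⇒ V=0.9396 continue  boundary S*=-
step 1: (k=1,j=0): S=80.5030, (K−S)⁺=5.3970, hold=20.0654 ⇒ V=20.0654 continue | (k=1,j=1): S=139.8359, (K−S)⁺=0.0000, hold=5.5534 ⇒ V=5.5534 continue  boundary S*=-
step 0: (k=0,j=0): S=106.1000, (K−S)⁺=0.0000, hold=13.6325 ⇒ V=13.6325 continue  boundary S*=-

price = 13.6325
boundary = - - - 46.3453 61.0814
tree:
13.6325
20.0654 5.5534
28.7228 9.2097 0.9396
39.5547 15.1760 1.6827 0.0000
50.7357 24.8186 3.0136 0.0000 0.0000
59.2192 39.5547 5.3970 0.0000 0.0000 0.0000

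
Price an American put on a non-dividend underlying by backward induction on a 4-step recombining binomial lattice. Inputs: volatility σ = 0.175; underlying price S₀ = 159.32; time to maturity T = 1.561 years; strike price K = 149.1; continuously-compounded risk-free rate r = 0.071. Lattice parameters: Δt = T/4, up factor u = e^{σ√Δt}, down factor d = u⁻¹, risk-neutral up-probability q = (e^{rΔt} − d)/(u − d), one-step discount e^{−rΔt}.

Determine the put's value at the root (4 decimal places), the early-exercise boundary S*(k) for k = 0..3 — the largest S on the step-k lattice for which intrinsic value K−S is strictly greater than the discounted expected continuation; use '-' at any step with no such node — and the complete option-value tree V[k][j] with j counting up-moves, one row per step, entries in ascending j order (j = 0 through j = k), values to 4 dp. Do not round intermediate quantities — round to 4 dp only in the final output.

Δt=0.39025  u=1.11552  d=0.89644  q=0.60094  discount=0.97267
step 4 (expiry): payoffs max(K−S,0) = 46.2137 21.0693 0.0000 0.0000 0.0000
step 3: (k=3,j=0): S=114.7720, (K−S)⁺=34.3280, hold=30.2535 ⇒ V=34.3280 exercise | (k=3,j=1): S=142.8210, (K−S)⁺=6.2790, hold=8.1782 ⇒ V=8.1782 continue | (k=3,j=2): S=177.7250, (K−S)⁺=0.0000, hold=0.0000 ⇒ V=0.0000 continue | (k=3,j=3): S=221.1591, (K−S)⁺=0.0000, hold=0.0000 ⇒ V=0.0000 continue  boundary S*=114.7720
step 2: (k=2,j=0): S=128.0307, (K−S)⁺=21.0693, hold=18.1050 ⇒ V=21.0693 exercise | (k=2,j=1): S=159.3200, (K−S)⁺=0.0000, hold=3.1744 ⇒ V=3.1744 continue | (k=2,j=2): S=198.2561, (K−S)⁺=0.0000, hold=0.0000 ⇒ V=0.0000 continue  boundary S*=128.0307
step 1: (k=1,j=0): S=142.8210, (K−S)⁺=6.2790, hold=10.0337 ⇒ V=10.0337 continue | (k=1,j=1): S=177.7250, (K−S)⁺=0.0000, hold=1.2322 ⇒ V=1.2322 continue  boundary S*=-
step 0: (k=0,j=0): S=159.3200, (K−S)⁺=0.0000, hold=4.6149 ⇒ V=4.6149 continue  boundary S*=-

price = 4.6149
boundary = - - 128.0307 114.7720
tree:
4.6149
10.0337 1.2322
21.0693 3.1744 0.0000
34.3280 8.1782 0.0000 0.0000
46.2137 21.0693 0.0000 0.0000 0.0000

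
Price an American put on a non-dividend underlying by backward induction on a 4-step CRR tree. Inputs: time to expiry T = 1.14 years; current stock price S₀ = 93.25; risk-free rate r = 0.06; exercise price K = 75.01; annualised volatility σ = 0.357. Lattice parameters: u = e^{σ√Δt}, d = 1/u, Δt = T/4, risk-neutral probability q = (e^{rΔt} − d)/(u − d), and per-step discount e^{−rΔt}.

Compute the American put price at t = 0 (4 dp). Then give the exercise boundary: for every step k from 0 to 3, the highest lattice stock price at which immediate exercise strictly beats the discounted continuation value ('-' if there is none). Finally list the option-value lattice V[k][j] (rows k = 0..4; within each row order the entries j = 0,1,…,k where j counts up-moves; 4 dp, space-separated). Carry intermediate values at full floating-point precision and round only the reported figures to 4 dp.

price = 4.6979
boundary = - - - 52.6426
tree:
4.6979
8.1593 1.3641
13.7831 2.7613 0.0000
22.3674 5.5895 0.0000 0.0000
31.5022 11.3146 0.0000 0.0000 0.0000

params: Δt=0.28500 u=1.20996 d=0.82647 q=0.49747 e^(-rΔt)=0.98305
t_4 payoffs: 31.5022 11.3146 0.0000 0.0000 0.0000
t_3: node(3,0) S=52.6426 payoff=22.3674 vs cont=21.0956 → 22.3674 [stop]  node(3,1) S=77.0688 payoff=0.0000 vs cont=5.5895 → 5.5895 [wait]  node(3,2) S=112.8286 payoff=0.0000 vs cont=0.0000 → 0.0000 [wait]  node(3,3) S=165.1810 payoff=0.0000 vs cont=0.0000 → 0.0000 [wait]  ⇒ S*(3)=52.6426
t_2: node(2,0) S=63.6954 payoff=11.3146 vs cont=13.7831 → 13.7831 [wait]  node(2,1) S=93.2500 payoff=0.0000 vs cont=2.7613 → 2.7613 [wait]  node(2,2) S=136.5179 payoff=0.0000 vs cont=0.0000 → 0.0000 [wait]  ⇒ S*(2)=-
t_1: node(1,0) S=77.0688 payoff=0.0000 vs cont=8.1593 → 8.1593 [wait]  node(1,1) S=112.8286 payoff=0.0000 vs cont=1.3641 → 1.3641 [wait]  ⇒ S*(1)=-
t_0: node(0,0) S=93.2500 payoff=0.0000 vs cont=4.6979 → 4.6979 [wait]  ⇒ S*(0)=-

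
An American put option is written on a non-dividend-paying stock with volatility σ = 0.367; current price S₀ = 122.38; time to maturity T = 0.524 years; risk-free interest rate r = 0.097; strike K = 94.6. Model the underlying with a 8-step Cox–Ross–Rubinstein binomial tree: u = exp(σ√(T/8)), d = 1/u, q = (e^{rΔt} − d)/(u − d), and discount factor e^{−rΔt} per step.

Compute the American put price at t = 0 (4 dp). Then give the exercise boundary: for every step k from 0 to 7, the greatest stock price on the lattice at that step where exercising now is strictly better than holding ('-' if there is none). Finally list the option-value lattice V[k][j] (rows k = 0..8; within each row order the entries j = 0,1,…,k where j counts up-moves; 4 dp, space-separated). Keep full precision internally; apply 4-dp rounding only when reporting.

Δt=0.06550  u=1.09848  d=0.91035  q=0.51042  discount=0.99367
step 8 (expiry): payoffs max(K−S,0) = 36.8732 24.9437 10.5488 0.0000 0.0000 0.0000 0.0000 0.0000 0.0000
step 7: (k=7,j=0): S=63.4117, (K−S)⁺=31.1883, hold=30.5892 ⇒ V=31.1883 exercise | (k=7,j=1): S=76.5160, (K−S)⁺=18.0840, hold=17.4849 ⇒ V=18.0840 exercise | (k=7,j=2): S=92.3285, (K−S)⁺=2.2715, hold=5.1318 ⇒ V=5.1318 continue | (k=7,j=3): S=111.4086, (K−S)⁺=0.0000, hold=0.0000 ⇒ V=0.0000 continue | (k=7,j=4): S=134.4318, (K−S)⁺=0.0000, hold=0.0000 ⇒ V=0.0000 continue | (k=7,j=5): S=162.2129, (K−S)⁺=0.0000, hold=0.0000 ⇒ V=0.0000 continue | (k=7,j=6): S=195.7350, (K−S)⁺=0.0000, hold=0.0000 ⇒ V=0.0000 continue | (k=7,j=7): S=236.1847, (K−S)⁺=0.0000, hold=0.0000 ⇒ V=0.0000 continue  boundary S*=76.5160
step 6: (k=6,j=0): S=69.6563, (K−S)⁺=24.9437, hold=24.3445 ⇒ V=24.9437 exercise | (k=6,j=1): S=84.0512, (K−S)⁺=10.5488, hold=11.4003 ⇒ V=11.4003 continue | (k=6,j=2): S=101.4208, (K−S)⁺=0.0000, hold=2.4965 ⇒ V=2.4965 continue | (k=6,j=3): S=122.3800, (K−S)⁺=0.0000, hold=0.0000 ⇒ V=0.0000 continue | (k=6,j=4): S=147.6705, (K−S)⁺=0.0000, hold=0.0000 ⇒ V=0.0000 continue | (k=6,j=5): S=178.1874, (K−S)⁺=0.0000, hold=0.0000 ⇒ V=0.0000 continue | (k=6,j=6): S=215.0108, (K−S)⁺=0.0000, hold=0.0000 ⇒ V=0.0000 continue  boundary S*=69.6563
step 5: (k=5,j=0): S=76.5160, (K−S)⁺=18.0840, hold=17.9167 ⇒ V=18.0840 exercise | (k=5,j=1): S=92.3285, (K−S)⁺=2.2715, hold=6.8123 ⇒ V=6.8123 continue | (k=5,j=2): S=111.4086, (K−S)⁺=0.0000, hold=1.2145 ⇒ V=1.2145 continue | (k=5,j=3): S=134.4318, (K−S)⁺=0.0000, hold=0.0000 ⇒ V=0.0000 continue | (k=5,j=4): S=162.2129, (K−S)⁺=0.0000, hold=0.0000 ⇒ V=0.0000 continue | (k=5,j=5): S=195.7350, (K−S)⁺=0.0000, hold=0.0000 ⇒ V=0.0000 continue  boundary S*=76.5160
step 4: (k=4,j=0): S=84.0512, (K−S)⁺=10.5488, hold=12.2526 ⇒ V=12.2526 continue | (k=4,j=1): S=101.4208, (K−S)⁺=0.0000, hold=3.9301 ⇒ V=3.9301 continue | (k=4,j=2): S=122.3800, (K−S)⁺=0.0000, hold=0.5908 ⇒ V=0.5908 continue | (k=4,j=3): S=147.6705, (K−S)⁺=0.0000, hold=0.0000 ⇒ V=0.0000 continue | (k=4,j=4): S=178.1874, (K−S)⁺=0.0000, hold=0.0000 ⇒ V=0.0000 continue  boundary S*=-
step 3: (k=3,j=0): S=92.3285, (K−S)⁺=2.2715, hold=7.9540 ⇒ V=7.9540 continue | (k=3,j=1): S=111.4086, (K−S)⁺=0.0000, hold=2.2116 ⇒ V=2.2116 continue | (k=3,j=2): S=134.4318, (K−S)⁺=0.0000, hold=0.2874 ⇒ V=0.2874 continue | (k=3,j=3): S=162.2129, (K−S)⁺=0.0000, hold=0.0000 ⇒ V=0.0000 continue  boundary S*=-
step 2: (k=2,j=0): S=101.4208, (K−S)⁺=0.0000, hold=4.9912 ⇒ V=4.9912 continue | (k=2,j=1): S=122.3800, (K−S)⁺=0.0000, hold=1.2217 ⇒ V=1.2217 continue | (k=2,j=2): S=147.6705, (K−S)⁺=0.0000, hold=0.1398 ⇒ V=0.1398 continue  boundary S*=-
step 1: (k=1,j=0): S=111.4086, (K−S)⁺=0.0000, hold=3.0477 ⇒ V=3.0477 continue | (k=1,j=1): S=134.4318, (K−S)⁺=0.0000, hold=0.6653 ⇒ V=0.6653 continue  boundary S*=-
step 0: (k=0,j=0): S=122.3800, (K−S)⁺=0.0000, hold=1.8201 ⇒ V=1.8201 continue  boundary S*=-

price = 1.8201
boundary = - - - - - 76.5160 69.6563 76.5160
tree:
1.8201
3.0477 0.6653
4.9912 1.2217 0.1398
7.9540 2.2116 0.2874 0.0000
12.2526 3.9301 0.5908 0.0000 0.0000
18.0840 6.8123 1.2145 0.0000 0.0000 0.0000
24.9437 11.4003 2.4965 0.0000 0.0000 0.0000 0.0000
31.1883 18.0840 5.1318 0.0000 0.0000 0.0000 0.0000 0.0000
36.8732 24.9437 10.5488 0.0000 0.0000 0.0000 0.0000 0.0000 0.0000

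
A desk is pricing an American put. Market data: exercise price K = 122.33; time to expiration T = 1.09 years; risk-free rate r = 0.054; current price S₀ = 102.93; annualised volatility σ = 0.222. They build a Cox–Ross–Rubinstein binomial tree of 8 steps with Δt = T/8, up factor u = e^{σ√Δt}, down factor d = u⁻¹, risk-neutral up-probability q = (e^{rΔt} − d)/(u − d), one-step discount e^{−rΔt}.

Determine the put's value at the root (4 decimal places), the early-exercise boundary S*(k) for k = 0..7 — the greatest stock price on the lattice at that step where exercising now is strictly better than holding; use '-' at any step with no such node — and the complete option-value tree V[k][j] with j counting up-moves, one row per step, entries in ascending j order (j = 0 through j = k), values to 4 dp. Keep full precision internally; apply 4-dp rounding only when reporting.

price = 20.0011
boundary = - 94.8318 87.3707 94.8318 102.9300 94.8318 102.9300 111.7198
tree:
20.0011
27.4982 13.4868
34.9593 19.6378 8.1010
41.8334 27.4982 12.7892 3.9653
48.1667 34.9593 19.4000 6.9769 1.2913
54.0016 41.8334 27.4982 11.9008 2.6118 0.1125
59.3775 48.1667 34.9593 19.4000 5.2707 0.2383 0.0000
64.3304 54.0016 41.8334 27.4982 10.6102 0.5049 0.0000 0.0000
68.8937 59.3775 48.1667 34.9593 19.4000 1.0698 0.0000 0.0000 0.0000

params: Δt=0.13625 u=1.08540 d=0.92132 q=0.52453 e^(-rΔt)=0.99267
t_8 payoffs: 68.8937 59.3775 48.1667 34.9593 19.4000 1.0698 0.0000 0.0000 0.0000
t_7: node(7,0) S=57.9996 payoff=64.3304 vs cont=63.4337 → 64.3304 [stop]  node(7,1) S=68.3284 payoff=54.0016 vs cont=53.1049 → 54.0016 [stop]  node(7,2) S=80.4966 payoff=41.8334 vs cont=40.9367 → 41.8334 [stop]  node(7,3) S=94.8318 payoff=27.4982 vs cont=26.6015 → 27.4982 [stop]  node(7,4) S=111.7198 payoff=10.6102 vs cont=9.7135 → 10.6102 [stop]  node(7,5) S=131.6153 payoff=0.0000 vs cont=0.5049 → 0.5049 [wait]  node(7,6) S=155.0539 payoff=0.0000 vs cont=0.0000 → 0.0000 [wait]  node(7,7) S=182.6666 payoff=0.0000 vs cont=0.0000 → 0.0000 [wait]  ⇒ S*(7)=111.7198
t_6: node(6,0) S=62.9525 payoff=59.3775 vs cont=58.4808 → 59.3775 [stop]  node(6,1) S=74.1633 payoff=48.1667 vs cont=47.2699 → 48.1667 [stop]  node(6,2) S=87.3707 payoff=34.9593 vs cont=34.0626 → 34.9593 [stop]  node(6,3) S=102.9300 payoff=19.4000 vs cont=18.5033 → 19.4000 [stop]  node(6,4) S=121.2602 payoff=1.0698 vs cont=5.2707 → 5.2707 [wait]  node(6,5) S=142.8547 payoff=0.0000 vs cont=0.2383 → 0.2383 [wait]  node(6,6) S=168.2949 payoff=0.0000 vs cont=0.0000 → 0.0000 [wait]  ⇒ S*(6)=102.9300
t_5: node(5,0) S=68.3284 payoff=54.0016 vs cont=53.1049 → 54.0016 [stop]  node(5,1) S=80.4966 payoff=41.8334 vs cont=40.9367 → 41.8334 [stop]  node(5,2) S=94.8318 payoff=27.4982 vs cont=26.6015 → 27.4982 [stop]  node(5,3) S=111.7198 payoff=10.6102 vs cont=11.9008 → 11.9008 [wait]  node(5,4) S=131.6153 payoff=0.0000 vs cont=2.6118 → 2.6118 [wait]  node(5,5) S=155.0539 payoff=0.0000 vs cont=0.1125 → 0.1125 [wait]  ⇒ S*(5)=94.8318
t_4: node(4,0) S=74.1633 payoff=48.1667 vs cont=47.2699 → 48.1667 [stop]  node(4,1) S=87.3707 payoff=34.9593 vs cont=34.0626 → 34.9593 [stop]  node(4,2) S=102.9300 payoff=19.4000 vs cont=19.1753 → 19.4000 [stop]  node(4,3) S=121.2602 payoff=1.0698 vs cont=6.9769 → 6.9769 [wait]  node(4,4) S=142.8547 payoff=0.0000 vs cont=1.2913 → 1.2913 [wait]  ⇒ S*(4)=102.9300
t_3: node(3,0) S=80.4966 payoff=41.8334 vs cont=40.9367 → 41.8334 [stop]  node(3,1) S=94.8318 payoff=27.4982 vs cont=26.6015 → 27.4982 [stop]  node(3,2) S=111.7198 payoff=10.6102 vs cont=12.7892 → 12.7892 [wait]  node(3,3) S=131.6153 payoff=0.0000 vs cont=3.9653 → 3.9653 [wait]  ⇒ S*(3)=94.8318
t_2: node(2,0) S=87.3707 payoff=34.9593 vs cont=34.0626 → 34.9593 [stop]  node(2,1) S=102.9300 payoff=19.4000 vs cont=19.6378 → 19.6378 [wait]  node(2,2) S=121.2602 payoff=1.0698 vs cont=8.1010 → 8.1010 [wait]  ⇒ S*(2)=87.3707
t_1: node(1,0) S=94.8318 payoff=27.4982 vs cont=26.7253 → 27.4982 [stop]  node(1,1) S=111.7198 payoff=10.6102 vs cont=13.4868 → 13.4868 [wait]  ⇒ S*(1)=94.8318
t_0: node(0,0) S=102.9300 payoff=19.4000 vs cont=20.0011 → 20.0011 [wait]  ⇒ S*(0)=-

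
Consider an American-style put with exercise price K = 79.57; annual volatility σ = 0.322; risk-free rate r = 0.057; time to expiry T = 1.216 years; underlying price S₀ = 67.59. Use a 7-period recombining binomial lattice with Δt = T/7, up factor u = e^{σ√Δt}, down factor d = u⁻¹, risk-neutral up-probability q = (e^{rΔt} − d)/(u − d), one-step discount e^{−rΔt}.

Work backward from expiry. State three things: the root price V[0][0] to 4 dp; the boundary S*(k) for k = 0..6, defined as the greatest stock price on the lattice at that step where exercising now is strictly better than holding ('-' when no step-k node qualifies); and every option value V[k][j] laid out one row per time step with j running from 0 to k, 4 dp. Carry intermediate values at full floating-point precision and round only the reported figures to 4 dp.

Δt=0.17371, u=1.14363, d=0.87441, q=0.50346, disc=e^(-rΔt)=0.99015
k=7 terminal: V=max(K-S,0) → 53.1528 45.0193 34.3816 20.4687 2.2721 0.0000 0.0000 0.0000
k=6: j=0 S=30.2114 intr=49.3586 cont=48.5746 V=49.3586[EX]; j=1 S=39.5132 intr=40.0568 cont=39.2728 V=40.0568[EX]; j=2 S=51.6788 intr=27.8912 cont=27.1072 V=27.8912[EX]; j=3 S=67.5900 intr=11.9800 cont=11.1960 V=11.9800[EX]; j=4 S=88.4001 intr=0.0000 cont=1.1171 V=1.1171[hold]; j=5 S=115.6174 intr=0.0000 cont=0.0000 V=0.0000[hold]; j=6 S=151.2145 intr=0.0000 cont=0.0000 V=0.0000[hold]  S*(6)=67.5900
k=5: j=0 S=34.5507 intr=45.0193 cont=44.2353 V=45.0193[EX]; j=1 S=45.1884 intr=34.3816 cont=33.5976 V=34.3816[EX]; j=2 S=59.1013 intr=20.4687 cont=19.6847 V=20.4687[EX]; j=3 S=77.2979 intr=2.2721 cont=6.4468 V=6.4468[hold]; j=4 S=101.0969 intr=0.0000 cont=0.5492 V=0.5492[hold]; j=5 S=132.2234 intr=0.0000 cont=0.0000 V=0.0000[hold]  S*(5)=59.1013
k=4: j=0 S=39.5132 intr=40.0568 cont=39.2728 V=40.0568[EX]; j=1 S=51.6788 intr=27.8912 cont=27.1072 V=27.8912[EX]; j=2 S=67.5900 intr=11.9800 cont=13.2771 V=13.2771[hold]; j=3 S=88.4001 intr=0.0000 cont=3.4433 V=3.4433[hold]; j=4 S=115.6174 intr=0.0000 cont=0.2700 V=0.2700[hold]  S*(4)=51.6788
k=3: j=0 S=45.1884 intr=34.3816 cont=33.5976 V=34.3816[EX]; j=1 S=59.1013 intr=20.4687 cont=20.3313 V=20.4687[EX]; j=2 S=77.2979 intr=2.2721 cont=8.2441 V=8.2441[hold]; j=3 S=101.0969 intr=0.0000 cont=1.8275 V=1.8275[hold]  S*(3)=59.1013
k=2: j=0 S=51.6788 intr=27.8912 cont=27.1072 V=27.8912[EX]; j=1 S=67.5900 intr=11.9800 cont=14.1731 V=14.1731[hold]; j=2 S=88.4001 intr=0.0000 cont=4.9642 V=4.9642[hold]  S*(2)=51.6788
k=1: j=0 S=59.1013 intr=20.4687 cont=20.7779 V=20.7779[hold]; j=1 S=77.2979 intr=2.2721 cont=9.4428 V=9.4428[hold]  S*(1)=-
k=0: j=0 S=67.5900 intr=11.9800 cont=14.9226 V=14.9226[hold]  S*(0)=-

price = 14.9226
boundary = - - 51.6788 59.1013 51.6788 59.1013 67.5900
tree:
14.9226
20.7779 9.4428
27.8912 14.1731 4.9642
34.3816 20.4687 8.2441 1.8275
40.0568 27.8912 13.2771 3.4433 0.2700
45.0193 34.3816 20.4687 6.4468 0.5492 0.0000
49.3586 40.0568 27.8912 11.9800 1.1171 0.0000 0.0000
53.1528 45.0193 34.3816 20.4687 2.2721 0.0000 0.0000 0.0000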